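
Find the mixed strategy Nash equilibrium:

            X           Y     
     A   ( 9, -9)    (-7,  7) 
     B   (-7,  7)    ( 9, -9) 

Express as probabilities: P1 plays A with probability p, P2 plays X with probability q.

p = 0.5, q = 0.5

Work:
Find probabilities that make opponent indifferent:
P2 chooses q to make P1 indifferent between A and B
P1 chooses p to make P2 indifferent between X and Y
Mixed NE: P1 plays (A: 0.5, B: 0.5), P2 plays (X: 0.5, Y: 0.5)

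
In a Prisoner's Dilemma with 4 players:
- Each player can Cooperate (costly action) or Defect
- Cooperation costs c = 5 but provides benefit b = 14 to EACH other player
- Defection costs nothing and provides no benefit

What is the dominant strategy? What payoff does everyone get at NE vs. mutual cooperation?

Dominant: Defect; NE payoff = 0; Coop payoff = 37

Work:
Defect dominates (saves cost c = 5, benefit to others is external)
NE: All defect → everyone gets 0
If all cooperate: each receives (3)×14 - 5 = 37
Social dilemma: 37 > 0 but NE gives 0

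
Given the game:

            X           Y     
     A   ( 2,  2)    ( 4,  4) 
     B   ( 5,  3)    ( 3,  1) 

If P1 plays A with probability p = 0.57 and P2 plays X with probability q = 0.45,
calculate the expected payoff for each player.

E[P1] = 3.444, E[P2] = 2.584

Work:
E[P1] = p·q·π₁(A,X) + p·(1-q)·π₁(A,Y) + (1-p)·q·π₁(B,X) + (1-p)·(1-q)·π₁(B,Y)
= 0.57·0.45·2 + 0.57·0.55·4 + 0.43·0.45·5 + 0.43·0.55·3
= 3.444

E[P2] = 2.584 (similar calculation)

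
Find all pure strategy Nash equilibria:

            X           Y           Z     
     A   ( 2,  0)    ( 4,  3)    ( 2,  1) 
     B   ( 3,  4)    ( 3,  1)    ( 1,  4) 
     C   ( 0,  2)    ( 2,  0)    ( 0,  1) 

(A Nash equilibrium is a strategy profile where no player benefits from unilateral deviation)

Nash equilibrium: (A, Y), (B, X)

Work:
Best responses:
  P1 vs X: payoffs [2, 3, 0] → best response B (payoff 3)
  P1 vs Y: payoffs [4, 3, 2] → best response A (payoff 4)
  P1 vs Z: payoffs [2, 1, 0] → best response A (payoff 2)
  P2 vs A: payoffs [0, 3, 1] → best response Y (payoff 3)
  P2 vs B: payoffs [4, 1, 4] → best response X/Z (payoff 4)
  P2 vs C: payoffs [2, 0, 1] → best response X (payoff 2)
Mutual best responses: (A,Y), (B,X) → Nash equilibria.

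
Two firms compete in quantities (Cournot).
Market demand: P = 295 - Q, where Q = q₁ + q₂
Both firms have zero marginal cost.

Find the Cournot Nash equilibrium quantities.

q₁* = q₂* = 98.33; P* = 98.33

Work:
Profit: π_i = P·q_i = (a - q_i - q_j)·q_i
FOC: ∂π_i/∂q_i = a - 2q_i - q_j = 0
Reaction function: q_i = (295 - q_j)/2
Symmetry: q* = 295/3 = 98.33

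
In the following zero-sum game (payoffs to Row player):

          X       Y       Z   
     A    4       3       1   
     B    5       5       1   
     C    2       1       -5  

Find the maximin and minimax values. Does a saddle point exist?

Maximin = 1, Minimax = 1, Saddle: True

Work:
Row minimums: [1, 1, -5] → maximin = 1
Column maximums: [5, 5, 1] → minimax = 1
Saddle point exists! Game value = 1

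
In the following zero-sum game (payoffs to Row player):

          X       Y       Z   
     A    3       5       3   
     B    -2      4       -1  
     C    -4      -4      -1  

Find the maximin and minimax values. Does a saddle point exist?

Maximin = 3, Minimax = 3, Saddle: True

Work:
Row minimums: [3, -2, -4] → maximin = 3
Column maximums: [3, 5, 3] → minimax = 3
Saddle point exists! Game value = 3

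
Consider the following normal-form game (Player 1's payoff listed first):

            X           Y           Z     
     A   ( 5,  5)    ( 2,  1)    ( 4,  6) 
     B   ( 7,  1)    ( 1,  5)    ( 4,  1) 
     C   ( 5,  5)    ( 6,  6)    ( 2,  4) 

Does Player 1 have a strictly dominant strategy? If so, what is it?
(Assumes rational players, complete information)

No strictly dominant strategy exists for Player 1

Work:
A strategy strictly dominates another if it gives a strictly higher payoff against every opponent action. Compare each pair of P1's strategies column-by-column:
  A vs B: [5 vs 7, 2 vs 1, 4 vs 4] → A does not strictly dominate B (column X: 5 ≤ 7)
  A vs C: [5 vs 5, 2 vs 6, 4 vs 2] → A does not strictly dominate C (column X: 5 ≤ 5)
  B vs A: [7 vs 5, 1 vs 2, 4 vs 4] → B does not strictly dominate A (column Y: 1 ≤ 2)
  B vs C: [7 vs 5, 1 vs 6, 4 vs 2] → B does not strictly dominate C (column Y: 1 ≤ 6)
  C vs A: [5 vs 5, 6 vs 2, 2 vs 4] → C does not strictly dominate A (column X: 5 ≤ 5)
  C vs B: [5 vs 7, 6 vs 1, 2 vs 4] → C does not strictly dominate B (column X: 5 ≤ 7)
No single strategy strictly dominates all others → no strictly dominant strategy.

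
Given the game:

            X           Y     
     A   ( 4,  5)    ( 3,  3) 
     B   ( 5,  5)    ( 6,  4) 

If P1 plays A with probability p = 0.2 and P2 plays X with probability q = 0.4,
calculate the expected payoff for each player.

E[P1] = 5.16, E[P2] = 4.28

Work:
E[P1] = p·q·π₁(A,X) + p·(1-q)·π₁(A,Y) + (1-p)·q·π₁(B,X) + (1-p)·(1-q)·π₁(B,Y)
= 0.2·0.4·4 + 0.2·0.6·3 + 0.8·0.4·5 + 0.8·0.6·6
= 5.16

E[P2] = 4.28 (similar calculation)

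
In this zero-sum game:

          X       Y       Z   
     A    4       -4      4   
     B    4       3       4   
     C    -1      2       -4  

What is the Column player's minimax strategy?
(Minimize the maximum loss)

Column should play Y, value = 3

Work:
Column player minimizes Row's maximum payoff:
Column X: max payoff to Row = 4
Column Y: max payoff to Row = 3
Column Z: max payoff to Row = 4
Minimum is 3, achieved by column Y.
Minimax strategy: Y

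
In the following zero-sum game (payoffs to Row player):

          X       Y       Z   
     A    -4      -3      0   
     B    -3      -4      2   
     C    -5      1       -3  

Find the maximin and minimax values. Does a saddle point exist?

Maximin = -4, Minimax = -3, Saddle: False

Work:
Row minimums: [-4, -4, -5] → maximin = -4
Column maximums: [-3, 1, 2] → minimax = -3
No saddle point (maximin ≠ minimax). Mixed strategy needed.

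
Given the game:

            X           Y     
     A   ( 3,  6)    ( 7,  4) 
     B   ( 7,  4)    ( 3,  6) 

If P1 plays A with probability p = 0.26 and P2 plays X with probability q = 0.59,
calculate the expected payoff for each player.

E[P1] = 5.1728, E[P2] = 4.9136

Work:
E[P1] = p·q·π₁(A,X) + p·(1-q)·π₁(A,Y) + (1-p)·q·π₁(B,X) + (1-p)·(1-q)·π₁(B,Y)
= 0.26·0.59·3 + 0.26·0.41·7 + 0.74·0.59·7 + 0.74·0.41·3
= 5.1728

E[P2] = 4.9136 (similar calculation)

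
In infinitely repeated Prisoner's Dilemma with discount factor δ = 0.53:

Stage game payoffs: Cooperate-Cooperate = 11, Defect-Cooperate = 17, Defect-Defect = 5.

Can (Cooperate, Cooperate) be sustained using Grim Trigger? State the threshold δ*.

δ* = 0.5; since δ = 0.53 ≥ 0.5, cooperation can be sustained

Work:
For Grim Trigger:
Cooperate forever: 11/(1-δ)
Defect then punished: 17 + 5·δ/(1-δ)
Need: 11/(1-δ) ≥ 17 + 5·δ/(1-δ)
Solving: δ ≥ (T-R)/(T-P) = (17-11)/(17-5) = 0.5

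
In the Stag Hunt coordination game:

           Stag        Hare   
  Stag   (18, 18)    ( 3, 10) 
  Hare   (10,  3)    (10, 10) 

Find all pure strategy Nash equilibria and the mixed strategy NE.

Pure NE: (Stag, Stag) and (Hare, Hare); Mixed NE: p = 0.4667, q = 0.4667

Work:
Check pure NE:
(Stag, Stag): (18, 18) - no unilateral deviation beneficial
(Hare, Hare): (10, 10) - no unilateral deviation beneficial
Mixed NE: P1 plays Stag with p = 0.4667, P2 plays Stag with q = 0.4667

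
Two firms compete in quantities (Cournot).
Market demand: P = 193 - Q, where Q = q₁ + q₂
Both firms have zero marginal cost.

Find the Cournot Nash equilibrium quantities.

q₁* = q₂* = 64.33; P* = 64.33

Work:
Profit: π_i = P·q_i = (a - q_i - q_j)·q_i
FOC: ∂π_i/∂q_i = a - 2q_i - q_j = 0
Reaction function: q_i = (193 - q_j)/2
Symmetry: q* = 193/3 = 64.33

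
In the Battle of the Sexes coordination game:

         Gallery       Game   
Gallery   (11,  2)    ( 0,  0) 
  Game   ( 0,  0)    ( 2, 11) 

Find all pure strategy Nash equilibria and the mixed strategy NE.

Pure NE: (Gallery, Gallery) and (Game, Game); Mixed NE: p = 0.8462, q = 0.1538

Work:
Check pure NE:
(Gallery, Gallery): (11, 2) - no unilateral deviation beneficial
(Game, Game): (2, 11) - no unilateral deviation beneficial
Mixed NE: P1 plays Gallery with p = 0.8462, P2 plays Gallery with q = 0.1538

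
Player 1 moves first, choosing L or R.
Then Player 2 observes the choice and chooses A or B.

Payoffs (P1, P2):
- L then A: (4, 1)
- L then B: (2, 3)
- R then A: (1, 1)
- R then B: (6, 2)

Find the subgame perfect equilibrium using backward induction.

P1 plays R, P2 plays B after L and B after R; Payoff (6, 2)

Work:
Backward induction:
After L: P2 chooses B → P1 gets 2
After R: P2 chooses B → P1 gets 6
P1 chooses R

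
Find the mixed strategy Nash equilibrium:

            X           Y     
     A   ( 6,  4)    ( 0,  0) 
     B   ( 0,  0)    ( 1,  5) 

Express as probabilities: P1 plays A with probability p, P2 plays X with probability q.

p = 0.5556, q = 0.1429

Work:
Find probabilities that make opponent indifferent:
P2 chooses q to make P1 indifferent between A and B
P1 chooses p to make P2 indifferent between X and Y
Mixed NE: P1 plays (A: 0.5556, B: 0.4444), P2 plays (X: 0.1429, Y: 0.8571)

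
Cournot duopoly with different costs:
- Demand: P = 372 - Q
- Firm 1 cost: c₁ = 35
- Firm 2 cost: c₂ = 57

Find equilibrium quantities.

q₁* = 119.67, q₂* = 97.67

Work:
Reaction: q₁ = (372 - 35 - q₂)/2
Reaction: q₂ = (372 - 57 - q₁)/2
Solve simultaneously:
q₁* = (372 - 2×35 + 57)/3 = 119.67
q₂* = (372 - 2×57 + 35)/3 = 97.67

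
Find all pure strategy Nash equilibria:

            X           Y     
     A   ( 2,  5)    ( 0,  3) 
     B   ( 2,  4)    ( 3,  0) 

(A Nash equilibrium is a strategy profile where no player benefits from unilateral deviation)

Nash equilibrium: (A, X), (B, X)

Work:
Best responses:
  P1 vs X: payoffs [2, 2] → best response A/B (payoff 2)
  P1 vs Y: payoffs [0, 3] → best response B (payoff 3)
  P2 vs A: payoffs [5, 3] → best response X (payoff 5)
  P2 vs B: payoffs [4, 0] → best response X (payoff 4)
Mutual best responses: (A,X), (B,X) → Nash equilibria.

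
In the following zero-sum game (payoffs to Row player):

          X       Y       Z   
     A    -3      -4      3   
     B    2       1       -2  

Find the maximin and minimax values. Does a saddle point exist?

Maximin = -2, Minimax = 1, Saddle: False

Work:
Row minimums: [-4, -2] → maximin = -2
Column maximums: [2, 1, 3] → minimax = 1
No saddle point (maximin ≠ minimax). Mixed strategy needed.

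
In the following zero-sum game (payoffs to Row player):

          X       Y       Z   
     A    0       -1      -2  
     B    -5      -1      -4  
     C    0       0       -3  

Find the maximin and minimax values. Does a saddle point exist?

Maximin = -2, Minimax = -2, Saddle: True

Work:
Row minimums: [-2, -5, -3] → maximin = -2
Column maximums: [0, 0, -2] → minimax = -2
Saddle point exists! Game value = -2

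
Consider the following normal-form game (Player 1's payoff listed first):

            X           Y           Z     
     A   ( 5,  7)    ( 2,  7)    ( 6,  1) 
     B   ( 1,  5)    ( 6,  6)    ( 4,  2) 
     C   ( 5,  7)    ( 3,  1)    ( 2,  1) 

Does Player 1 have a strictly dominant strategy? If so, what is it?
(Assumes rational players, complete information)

No strictly dominant strategy exists for Player 1

Work:
A strategy strictly dominates another if it gives a strictly higher payoff against every opponent action. Compare each pair of P1's strategies column-by-column:
  A vs B: [5 vs 1, 2 vs 6, 6 vs 4] → A does not strictly dominate B (column Y: 2 ≤ 6)
  A vs C: [5 vs 5, 2 vs 3, 6 vs 2] → A does not strictly dominate C (column X: 5 ≤ 5)
  B vs A: [1 vs 5, 6 vs 2, 4 vs 6] → B does not strictly dominate A (column X: 1 ≤ 5)
  B vs C: [1 vs 5, 6 vs 3, 4 vs 2] → B does not strictly dominate C (column X: 1 ≤ 5)
  C vs A: [5 vs 5, 3 vs 2, 2 vs 6] → C does not strictly dominate A (column X: 5 ≤ 5)
  C vs B: [5 vs 1, 3 vs 6, 2 vs 4] → C does not strictly dominate B (column Y: 3 ≤ 6)
No single strategy strictly dominates all others → no strictly dominant strategy.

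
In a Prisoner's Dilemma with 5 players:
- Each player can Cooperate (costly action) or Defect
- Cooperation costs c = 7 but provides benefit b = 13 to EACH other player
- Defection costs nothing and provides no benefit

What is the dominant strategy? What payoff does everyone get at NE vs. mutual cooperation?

Dominant: Defect; NE payoff = 0; Coop payoff = 45

Work:
Defect dominates (saves cost c = 7, benefit to others is external)
NE: All defect → everyone gets 0
If all cooperate: each receives (4)×13 - 7 = 45
Social dilemma: 45 > 0 but NE gives 0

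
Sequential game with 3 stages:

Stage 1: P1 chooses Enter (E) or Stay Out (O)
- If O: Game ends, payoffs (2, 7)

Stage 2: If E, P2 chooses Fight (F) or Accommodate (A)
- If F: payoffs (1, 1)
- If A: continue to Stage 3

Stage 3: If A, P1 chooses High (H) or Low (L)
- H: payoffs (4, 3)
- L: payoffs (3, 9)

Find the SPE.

SPE: (E, A, H); Outcome (4, 3)

Work:
Stage 3: P1 chooses H (4 vs 3)
Stage 2: P2: F->1, A->3 (anticipating H). Choose A
Stage 1: P1: O->2, E->4 (anticipating A, H). Choose E
SPE path: E -> A -> H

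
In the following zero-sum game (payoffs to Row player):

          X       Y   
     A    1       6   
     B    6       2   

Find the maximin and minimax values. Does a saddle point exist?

Maximin = 2, Minimax = 6, Saddle: False

Work:
Row minimums: [1, 2] → maximin = 2
Column maximums: [6, 6] → minimax = 6
No saddle point (maximin ≠ minimax). Mixed strategy needed.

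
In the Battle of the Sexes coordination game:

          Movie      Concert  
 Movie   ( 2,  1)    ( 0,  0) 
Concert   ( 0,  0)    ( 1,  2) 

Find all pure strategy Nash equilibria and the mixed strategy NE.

Pure NE: (Movie, Movie) and (Concert, Concert); Mixed NE: p = 0.6667, q = 0.3333

Work:
Check pure NE:
(Movie, Movie): (2, 1) - no unilateral deviation beneficial
(Concert, Concert): (1, 2) - no unilateral deviation beneficial
Mixed NE: P1 plays Movie with p = 0.6667, P2 plays Movie with q = 0.3333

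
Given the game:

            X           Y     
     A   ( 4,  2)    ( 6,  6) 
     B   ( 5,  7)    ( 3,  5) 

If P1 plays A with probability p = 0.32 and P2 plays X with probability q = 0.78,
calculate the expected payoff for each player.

E[P1] = 4.5216, E[P2] = 5.3824

Work:
E[P1] = p·q·π₁(A,X) + p·(1-q)·π₁(A,Y) + (1-p)·q·π₁(B,X) + (1-p)·(1-q)·π₁(B,Y)
= 0.32·0.78·4 + 0.32·0.22·6 + 0.68·0.78·5 + 0.68·0.22·3
= 4.5216

E[P2] = 5.3824 (similar calculation)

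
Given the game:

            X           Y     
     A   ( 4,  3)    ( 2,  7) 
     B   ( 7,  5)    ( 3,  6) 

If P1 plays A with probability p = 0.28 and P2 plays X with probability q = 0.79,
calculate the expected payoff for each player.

E[P1] = 5.4376, E[P2] = 4.8264

Work:
E[P1] = p·q·π₁(A,X) + p·(1-q)·π₁(A,Y) + (1-p)·q·π₁(B,X) + (1-p)·(1-q)·π₁(B,Y)
= 0.28·0.79·4 + 0.28·0.21·2 + 0.72·0.79·7 + 0.72·0.21·3
= 5.4376

E[P2] = 4.8264 (similar calculation)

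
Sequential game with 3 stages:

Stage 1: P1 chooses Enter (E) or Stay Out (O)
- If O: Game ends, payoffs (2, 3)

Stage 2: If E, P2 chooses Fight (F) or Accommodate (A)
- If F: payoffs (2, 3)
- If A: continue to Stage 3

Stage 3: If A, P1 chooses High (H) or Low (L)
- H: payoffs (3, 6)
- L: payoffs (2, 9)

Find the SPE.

SPE: (E, A, H); Outcome (3, 6)

Work:
Stage 3: P1 chooses H (3 vs 2)
Stage 2: P2: F->3, A->6 (anticipating H). Choose A
Stage 1: P1: O->2, E->3 (anticipating A, H). Choose E
SPE path: E -> A -> H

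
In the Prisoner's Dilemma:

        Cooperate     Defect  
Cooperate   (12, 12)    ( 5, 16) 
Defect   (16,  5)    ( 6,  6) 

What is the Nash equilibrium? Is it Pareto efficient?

(Defect, Defect) is NE; not Pareto efficient

Work:
Defect dominates Cooperate for both players:
If P2 cooperates: Defect (16) > Cooperate (12)
If P2 defects: Defect (6) > Cooperate (5)
NE: (Defect, Defect) with payoff (6, 6)
But (Cooperate, Cooperate) = (12, 12) Pareto dominates (6, 6)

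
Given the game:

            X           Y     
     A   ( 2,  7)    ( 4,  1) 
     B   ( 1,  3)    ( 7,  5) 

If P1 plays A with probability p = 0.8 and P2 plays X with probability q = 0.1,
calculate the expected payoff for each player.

E[P1] = 4.32, E[P2] = 2.24

Work:
E[P1] = p·q·π₁(A,X) + p·(1-q)·π₁(A,Y) + (1-p)·q·π₁(B,X) + (1-p)·(1-q)·π₁(B,Y)
= 0.8·0.1·2 + 0.8·0.9·4 + 0.2·0.1·1 + 0.2·0.9·7
= 4.32

E[P2] = 2.24 (similar calculation)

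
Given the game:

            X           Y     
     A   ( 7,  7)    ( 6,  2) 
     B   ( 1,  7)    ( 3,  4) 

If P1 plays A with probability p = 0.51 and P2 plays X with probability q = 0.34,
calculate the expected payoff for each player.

E[P1] = 4.3702, E[P2] = 4.3468

Work:
E[P1] = p·q·π₁(A,X) + p·(1-q)·π₁(A,Y) + (1-p)·q·π₁(B,X) + (1-p)·(1-q)·π₁(B,Y)
= 0.51·0.34·7 + 0.51·0.66·6 + 0.49·0.34·1 + 0.49·0.66·3
= 4.3702

E[P2] = 4.3468 (similar calculation)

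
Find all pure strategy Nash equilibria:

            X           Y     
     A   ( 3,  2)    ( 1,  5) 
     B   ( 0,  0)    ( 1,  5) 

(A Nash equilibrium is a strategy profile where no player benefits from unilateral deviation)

Nash equilibrium: (A, Y), (B, Y)

Work:
Best responses:
  P1 vs X: payoffs [3, 0] → best response A (payoff 3)
  P1 vs Y: payoffs [1, 1] → best response A/B (payoff 1)
  P2 vs A: payoffs [2, 5] → best response Y (payoff 5)
  P2 vs B: payoffs [0, 5] → best response Y (payoff 5)
Mutual best responses: (A,Y), (B,Y) → Nash equilibria.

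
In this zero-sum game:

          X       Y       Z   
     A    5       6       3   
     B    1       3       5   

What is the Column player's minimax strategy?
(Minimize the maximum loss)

Column should play X or Z (all achieve the minimum), value = 5

Work:
Column player minimizes Row's maximum payoff:
Column X: max payoff to Row = 5
Column Y: max payoff to Row = 6
Column Z: max payoff to Row = 5
Minimum is 5, achieved by columns X, Z (tied).
Each of X or Z is a minimax strategy.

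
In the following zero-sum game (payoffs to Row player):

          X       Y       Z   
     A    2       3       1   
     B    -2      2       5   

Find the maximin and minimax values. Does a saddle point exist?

Maximin = 1, Minimax = 2, Saddle: False

Work:
Row minimums: [1, -2] → maximin = 1
Column maximums: [2, 3, 5] → minimax = 2
No saddle point (maximin ≠ minimax). Mixed strategy needed.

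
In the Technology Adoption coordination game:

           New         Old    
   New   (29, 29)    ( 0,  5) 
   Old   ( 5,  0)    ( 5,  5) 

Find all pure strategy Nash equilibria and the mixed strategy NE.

Pure NE: (New, New) and (Old, Old); Mixed NE: p = 0.1724, q = 0.1724

Work:
Check pure NE:
(New, New): (29, 29) - no unilateral deviation beneficial
(Old, Old): (5, 5) - no unilateral deviation beneficial
Mixed NE: P1 plays New with p = 0.1724, P2 plays New with q = 0.1724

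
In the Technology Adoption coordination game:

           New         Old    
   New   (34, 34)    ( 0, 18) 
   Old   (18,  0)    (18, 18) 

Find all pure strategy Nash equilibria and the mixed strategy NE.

Pure NE: (New, New) and (Old, Old); Mixed NE: p = 0.5294, q = 0.5294

Work:
Check pure NE:
(New, New): (34, 34) - no unilateral deviation beneficial
(Old, Old): (18, 18) - no unilateral deviation beneficial
Mixed NE: P1 plays New with p = 0.5294, P2 plays New with q = 0.5294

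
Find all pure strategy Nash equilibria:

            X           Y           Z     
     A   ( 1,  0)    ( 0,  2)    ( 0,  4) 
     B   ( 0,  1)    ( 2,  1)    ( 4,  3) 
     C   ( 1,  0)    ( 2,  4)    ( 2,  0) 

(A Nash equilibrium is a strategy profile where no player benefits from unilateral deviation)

Nash equilibrium: (B, Z), (C, Y)

Work:
Best responses:
  P1 vs X: payoffs [1, 0, 1] → best response A/C (payoff 1)
  P1 vs Y: payoffs [0, 2, 2] → best response B/C (payoff 2)
  P1 vs Z: payoffs [0, 4, 2] → best response B (payoff 4)
  P2 vs A: payoffs [0, 2, 4] → best response Z (payoff 4)
  P2 vs B: payoffs [1, 1, 3] → best response Z (payoff 3)
  P2 vs C: payoffs [0, 4, 0] → best response Y (payoff 4)
Mutual best responses: (B,Z), (C,Y) → Nash equilibria.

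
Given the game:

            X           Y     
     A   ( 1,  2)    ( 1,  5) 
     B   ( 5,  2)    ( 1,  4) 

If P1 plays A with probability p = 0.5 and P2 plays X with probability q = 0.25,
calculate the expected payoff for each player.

E[P1] = 1.5, E[P2] = 3.875

Work:
E[P1] = p·q·π₁(A,X) + p·(1-q)·π₁(A,Y) + (1-p)·q·π₁(B,X) + (1-p)·(1-q)·π₁(B,Y)
= 0.5·0.25·1 + 0.5·0.75·1 + 0.5·0.25·5 + 0.5·0.75·1
= 1.5

E[P2] = 3.875 (similar calculation)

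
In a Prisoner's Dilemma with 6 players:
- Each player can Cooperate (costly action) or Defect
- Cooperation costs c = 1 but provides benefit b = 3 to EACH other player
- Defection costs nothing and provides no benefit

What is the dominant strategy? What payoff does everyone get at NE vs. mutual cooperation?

Dominant: Defect; NE payoff = 0; Coop payoff = 14

Work:
Defect dominates (saves cost c = 1, benefit to others is external)
NE: All defect → everyone gets 0
If all cooperate: each receives (5)×3 - 1 = 14
Social dilemma: 14 > 0 but NE gives 0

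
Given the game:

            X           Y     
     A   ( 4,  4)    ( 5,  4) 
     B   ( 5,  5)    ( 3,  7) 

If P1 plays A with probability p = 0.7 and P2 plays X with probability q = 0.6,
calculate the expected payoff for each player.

E[P1] = 4.34, E[P2] = 4.54

Work:
E[P1] = p·q·π₁(A,X) + p·(1-q)·π₁(A,Y) + (1-p)·q·π₁(B,X) + (1-p)·(1-q)·π₁(B,Y)
= 0.7·0.6·4 + 0.7·0.4·5 + 0.3·0.6·5 + 0.3·0.4·3
= 4.34

E[P2] = 4.54 (similar calculation)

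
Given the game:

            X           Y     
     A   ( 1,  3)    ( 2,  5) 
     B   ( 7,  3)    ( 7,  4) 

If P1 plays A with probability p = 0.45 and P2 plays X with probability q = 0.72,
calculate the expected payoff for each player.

E[P1] = 4.426, E[P2] = 3.406

Work:
E[P1] = p·q·π₁(A,X) + p·(1-q)·π₁(A,Y) + (1-p)·q·π₁(B,X) + (1-p)·(1-q)·π₁(B,Y)
= 0.45·0.72·1 + 0.45·0.28·2 + 0.55·0.72·7 + 0.55·0.28·7
= 4.426

E[P2] = 3.406 (similar calculation)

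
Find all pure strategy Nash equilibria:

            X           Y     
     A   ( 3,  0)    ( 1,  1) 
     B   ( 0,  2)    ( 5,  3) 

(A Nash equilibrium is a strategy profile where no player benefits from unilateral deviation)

Nash equilibrium: (B, Y)

Work:
Best responses:
  P1 vs X: payoffs [3, 0] → best response A (payoff 3)
  P1 vs Y: payoffs [1, 5] → best response B (payoff 5)
  P2 vs A: payoffs [0, 1] → best response Y (payoff 1)
  P2 vs B: payoffs [2, 3] → best response Y (payoff 3)
Mutual best responses: (B,Y) → Nash equilibria.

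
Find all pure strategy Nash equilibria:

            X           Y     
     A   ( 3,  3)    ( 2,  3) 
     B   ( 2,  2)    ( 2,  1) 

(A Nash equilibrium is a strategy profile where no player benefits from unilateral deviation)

Nash equilibrium: (A, X), (A, Y)

Work:
Best responses:
  P1 vs X: payoffs [3, 2] → best response A (payoff 3)
  P1 vs Y: payoffs [2, 2] → best response A/B (payoff 2)
  P2 vs A: payoffs [3, 3] → best response X/Y (payoff 3)
  P2 vs B: payoffs [2, 1] → best response X (payoff 2)
Mutual best responses: (A,X), (A,Y) → Nash equilibria.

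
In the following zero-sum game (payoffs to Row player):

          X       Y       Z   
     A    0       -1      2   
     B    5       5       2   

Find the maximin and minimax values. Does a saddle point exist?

Maximin = 2, Minimax = 2, Saddle: True

Work:
Row minimums: [-1, 2] → maximin = 2
Column maximums: [5, 5, 2] → minimax = 2
Saddle point exists! Game value = 2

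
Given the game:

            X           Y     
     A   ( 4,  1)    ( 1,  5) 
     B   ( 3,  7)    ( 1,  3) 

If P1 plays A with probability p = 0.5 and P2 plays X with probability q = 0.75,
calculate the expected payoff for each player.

E[P1] = 2.875, E[P2] = 4.0

Work:
E[P1] = p·q·π₁(A,X) + p·(1-q)·π₁(A,Y) + (1-p)·q·π₁(B,X) + (1-p)·(1-q)·π₁(B,Y)
= 0.5·0.75·4 + 0.5·0.25·1 + 0.5·0.75·3 + 0.5·0.25·1
= 2.875

E[P2] = 4.0 (similar calculation)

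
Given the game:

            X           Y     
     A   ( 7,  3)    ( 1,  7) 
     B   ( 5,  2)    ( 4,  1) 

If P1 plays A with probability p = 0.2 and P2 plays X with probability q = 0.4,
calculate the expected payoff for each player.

E[P1] = 4.2, E[P2] = 2.2

Work:
E[P1] = p·q·π₁(A,X) + p·(1-q)·π₁(A,Y) + (1-p)·q·π₁(B,X) + (1-p)·(1-q)·π₁(B,Y)
= 0.2·0.4·7 + 0.2·0.6·1 + 0.8·0.4·5 + 0.8·0.6·4
= 4.2

E[P2] = 2.2 (similar calculation)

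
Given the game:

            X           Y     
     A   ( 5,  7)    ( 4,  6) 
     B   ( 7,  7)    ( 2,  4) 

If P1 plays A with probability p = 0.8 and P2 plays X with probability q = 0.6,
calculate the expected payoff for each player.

E[P1] = 4.68, E[P2] = 6.44

Work:
E[P1] = p·q·π₁(A,X) + p·(1-q)·π₁(A,Y) + (1-p)·q·π₁(B,X) + (1-p)·(1-q)·π₁(B,Y)
= 0.8·0.6·5 + 0.8·0.4·4 + 0.2·0.6·7 + 0.2·0.4·2
= 4.68

E[P2] = 6.44 (similar calculation)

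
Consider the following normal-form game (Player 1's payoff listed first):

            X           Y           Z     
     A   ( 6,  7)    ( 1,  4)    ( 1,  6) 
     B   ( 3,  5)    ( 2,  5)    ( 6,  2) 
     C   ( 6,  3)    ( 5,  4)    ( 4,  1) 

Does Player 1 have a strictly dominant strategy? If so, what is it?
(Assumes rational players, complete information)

No strictly dominant strategy exists for Player 1

Work:
A strategy strictly dominates another if it gives a strictly higher payoff against every opponent action. Compare each pair of P1's strategies column-by-column:
  A vs B: [6 vs 3, 1 vs 2, 1 vs 6] → A does not strictly dominate B (column Y: 1 ≤ 2)
  A vs C: [6 vs 6, 1 vs 5, 1 vs 4] → A does not strictly dominate C (column X: 6 ≤ 6)
  B vs A: [3 vs 6, 2 vs 1, 6 vs 1] → B does not strictly dominate A (column X: 3 ≤ 6)
  B vs C: [3 vs 6, 2 vs 5, 6 vs 4] → B does not strictly dominate C (column X: 3 ≤ 6)
  C vs A: [6 vs 6, 5 vs 1, 4 vs 1] → C does not strictly dominate A (column X: 6 ≤ 6)
  C vs B: [6 vs 3, 5 vs 2, 4 vs 6] → C does not strictly dominate B (column Z: 4 ≤ 6)
No single strategy strictly dominates all others → no strictly dominant strategy.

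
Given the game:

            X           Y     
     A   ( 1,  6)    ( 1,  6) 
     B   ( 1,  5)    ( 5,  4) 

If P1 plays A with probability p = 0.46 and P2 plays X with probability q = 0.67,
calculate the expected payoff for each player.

E[P1] = 1.7128, E[P2] = 5.2818

Work:
E[P1] = p·q·π₁(A,X) + p·(1-q)·π₁(A,Y) + (1-p)·q·π₁(B,X) + (1-p)·(1-q)·π₁(B,Y)
= 0.46·0.67·1 + 0.46·0.33·1 + 0.54·0.67·1 + 0.54·0.33·5
= 1.7128

E[P2] = 5.2818 (similar calculation)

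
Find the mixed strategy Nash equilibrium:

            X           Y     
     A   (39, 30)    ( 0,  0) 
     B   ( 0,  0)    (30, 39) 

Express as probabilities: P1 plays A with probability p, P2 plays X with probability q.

p = 0.5652, q = 0.4348

Work:
Find probabilities that make opponent indifferent:
P2 chooses q to make P1 indifferent between A and B
P1 chooses p to make P2 indifferent between X and Y
Mixed NE: P1 plays (A: 0.5652, B: 0.4348), P2 plays (X: 0.4348, Y: 0.5652)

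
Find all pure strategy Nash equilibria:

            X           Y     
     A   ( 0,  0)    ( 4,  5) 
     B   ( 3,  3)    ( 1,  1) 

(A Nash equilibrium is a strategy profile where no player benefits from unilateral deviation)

Nash equilibrium: (A, Y), (B, X)

Work:
Best responses:
  P1 vs X: payoffs [0, 3] → best response B (payoff 3)
  P1 vs Y: payoffs [4, 1] → best response A (payoff 4)
  P2 vs A: payoffs [0, 5] → best response Y (payoff 5)
  P2 vs B: payoffs [3, 1] → best response X (payoff 3)
Mutual best responses: (A,Y), (B,X) → Nash equilibria.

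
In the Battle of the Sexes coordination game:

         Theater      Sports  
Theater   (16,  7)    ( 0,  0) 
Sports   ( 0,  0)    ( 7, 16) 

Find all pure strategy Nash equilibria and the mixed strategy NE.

Pure NE: (Theater, Theater) and (Sports, Sports); Mixed NE: p = 0.6957, q = 0.3043

Work:
Check pure NE:
(Theater, Theater): (16, 7) - no unilateral deviation beneficial
(Sports, Sports): (7, 16) - no unilateral deviation beneficial
Mixed NE: P1 plays Theater with p = 0.6957, P2 plays Theater with q = 0.3043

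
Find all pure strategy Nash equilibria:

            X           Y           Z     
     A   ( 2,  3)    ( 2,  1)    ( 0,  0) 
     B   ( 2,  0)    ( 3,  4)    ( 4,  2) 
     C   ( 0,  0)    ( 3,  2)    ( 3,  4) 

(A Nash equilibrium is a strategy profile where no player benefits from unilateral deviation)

Nash equilibrium: (A, X), (B, Y)

Work:
Best responses:
  P1 vs X: payoffs [2, 2, 0] → best response A/B (payoff 2)
  P1 vs Y: payoffs [2, 3, 3] → best response B/C (payoff 3)
  P1 vs Z: payoffs [0, 4, 3] → best response B (payoff 4)
  P2 vs A: payoffs [3, 1, 0] → best response X (payoff 3)
  P2 vs B: payoffs [0, 4, 2] → best response Y (payoff 4)
  P2 vs C: payoffs [0, 2, 4] → best response Z (payoff 4)
Mutual best responses: (A,X), (B,Y) → Nash equilibria.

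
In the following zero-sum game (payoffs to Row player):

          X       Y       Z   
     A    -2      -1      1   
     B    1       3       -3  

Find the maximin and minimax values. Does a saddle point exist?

Maximin = -2, Minimax = 1, Saddle: False

Work:
Row minimums: [-2, -3] → maximin = -2
Column maximums: [1, 3, 1] → minimax = 1
No saddle point (maximin ≠ minimax). Mixed strategy needed.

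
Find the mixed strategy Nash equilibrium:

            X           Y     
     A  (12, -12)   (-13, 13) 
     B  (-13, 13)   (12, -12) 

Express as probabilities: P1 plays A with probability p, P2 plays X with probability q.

p = 0.5, q = 0.5

Work:
Find probabilities that make opponent indifferent:
P2 chooses q to make P1 indifferent between A and B
P1 chooses p to make P2 indifferent between X and Y
Mixed NE: P1 plays (A: 0.5, B: 0.5), P2 plays (X: 0.5, Y: 0.5)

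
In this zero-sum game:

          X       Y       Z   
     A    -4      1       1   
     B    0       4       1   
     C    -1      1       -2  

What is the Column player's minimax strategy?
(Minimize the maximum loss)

Column should play X, value = 0

Work:
Column player minimizes Row's maximum payoff:
Column X: max payoff to Row = 0
Column Y: max payoff to Row = 4
Column Z: max payoff to Row = 1
Minimum is 0, achieved by column X.
Minimax strategy: X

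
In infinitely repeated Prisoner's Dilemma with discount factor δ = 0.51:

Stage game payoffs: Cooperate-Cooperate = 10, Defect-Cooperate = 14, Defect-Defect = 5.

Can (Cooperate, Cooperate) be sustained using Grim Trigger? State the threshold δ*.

δ* = 0.4444; since δ = 0.51 ≥ 0.4444, cooperation can be sustained

Work:
For Grim Trigger:
Cooperate forever: 10/(1-δ)
Defect then punished: 14 + 5·δ/(1-δ)
Need: 10/(1-δ) ≥ 14 + 5·δ/(1-δ)
Solving: δ ≥ (T-R)/(T-P) = (14-10)/(14-5) = 0.4444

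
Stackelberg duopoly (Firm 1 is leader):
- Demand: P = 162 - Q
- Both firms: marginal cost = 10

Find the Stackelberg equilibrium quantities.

q₁* (leader) = 76.0, q₂* (follower) = 38.0

Work:
Follower's reaction: q₂ = (a - c - q₁)/2
Leader substitutes: π₁ = q₁·(a - q₁ - (a-c-q₁)/2 - c)
FOC: q₁* = (162 - 10)/2 = 76.00
Then: q₂* = (162 - 10 - 76.0)/2 = 38.00
Leader has first-mover advantage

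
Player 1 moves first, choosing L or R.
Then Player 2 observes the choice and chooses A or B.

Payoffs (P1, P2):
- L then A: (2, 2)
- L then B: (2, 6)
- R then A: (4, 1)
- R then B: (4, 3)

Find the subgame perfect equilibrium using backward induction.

P1 plays R, P2 plays B after L and B after R; Payoff (4, 3)

Work:
Backward induction:
After L: P2 chooses B → P1 gets 2
After R: P2 chooses B → P1 gets 4
P1 chooses R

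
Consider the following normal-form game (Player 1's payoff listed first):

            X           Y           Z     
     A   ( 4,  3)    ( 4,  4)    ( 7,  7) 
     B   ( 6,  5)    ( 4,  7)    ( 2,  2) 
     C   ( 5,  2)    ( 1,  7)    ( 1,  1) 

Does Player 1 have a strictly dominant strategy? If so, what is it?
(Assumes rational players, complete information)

No strictly dominant strategy exists for Player 1

Work:
A strategy strictly dominates another if it gives a strictly higher payoff against every opponent action. Compare each pair of P1's strategies column-by-column:
  A vs B: [4 vs 6, 4 vs 4, 7 vs 2] → A does not strictly dominate B (column X: 4 ≤ 6)
  A vs C: [4 vs 5, 4 vs 1, 7 vs 1] → A does not strictly dominate C (column X: 4 ≤ 5)
  B vs A: [6 vs 4, 4 vs 4, 2 vs 7] → B does not strictly dominate A (column Y: 4 ≤ 4)
  B vs C: [6 vs 5, 4 vs 1, 2 vs 1] → B strictly dominates C
  C vs A: [5 vs 4, 1 vs 4, 1 vs 7] → C does not strictly dominate A (column Y: 1 ≤ 4)
  C vs B: [5 vs 6, 1 vs 4, 1 vs 2] → C does not strictly dominate B (column X: 5 ≤ 6)
No single strategy strictly dominates all others → no strictly dominant strategy.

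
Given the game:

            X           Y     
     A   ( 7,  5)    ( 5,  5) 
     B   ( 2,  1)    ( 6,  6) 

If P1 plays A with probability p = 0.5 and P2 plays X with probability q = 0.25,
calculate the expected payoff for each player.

E[P1] = 5.25, E[P2] = 4.875

Work:
E[P1] = p·q·π₁(A,X) + p·(1-q)·π₁(A,Y) + (1-p)·q·π₁(B,X) + (1-p)·(1-q)·π₁(B,Y)
= 0.5·0.25·7 + 0.5·0.75·5 + 0.5·0.25·2 + 0.5·0.75·6
= 5.25

E[P2] = 4.875 (similar calculation)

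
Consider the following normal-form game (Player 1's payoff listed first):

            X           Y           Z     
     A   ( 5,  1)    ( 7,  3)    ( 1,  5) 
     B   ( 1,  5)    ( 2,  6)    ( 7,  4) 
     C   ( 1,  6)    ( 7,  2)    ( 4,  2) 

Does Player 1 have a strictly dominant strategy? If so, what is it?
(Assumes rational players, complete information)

No strictly dominant strategy exists for Player 1

Work:
A strategy strictly dominates another if it gives a strictly higher payoff against every opponent action. Compare each pair of P1's strategies column-by-column:
  A vs B: [5 vs 1, 7 vs 2, 1 vs 7] → A does not strictly dominate B (column Z: 1 ≤ 7)
  A vs C: [5 vs 1, 7 vs 7, 1 vs 4] → A does not strictly dominate C (column Y: 7 ≤ 7)
  B vs A: [1 vs 5, 2 vs 7, 7 vs 1] → B does not strictly dominate A (column X: 1 ≤ 5)
  B vs C: [1 vs 1, 2 vs 7, 7 vs 4] → B does not strictly dominate C (column X: 1 ≤ 1)
  C vs A: [1 vs 5, 7 vs 7, 4 vs 1] → C does not strictly dominate A (column X: 1 ≤ 5)
  C vs B: [1 vs 1, 7 vs 2, 4 vs 7] → C does not strictly dominate B (column X: 1 ≤ 1)
No single strategy strictly dominates all others → no strictly dominant strategy.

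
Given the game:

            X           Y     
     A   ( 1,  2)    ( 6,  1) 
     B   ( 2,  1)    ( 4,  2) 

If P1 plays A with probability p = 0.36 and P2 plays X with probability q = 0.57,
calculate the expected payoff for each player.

E[P1] = 2.9644, E[P2] = 1.4804

Work:
E[P1] = p·q·π₁(A,X) + p·(1-q)·π₁(A,Y) + (1-p)·q·π₁(B,X) + (1-p)·(1-q)·π₁(B,Y)
= 0.36·0.57·1 + 0.36·0.43·6 + 0.64·0.57·2 + 0.64·0.43·4
= 2.9644

E[P2] = 1.4804 (similar calculation)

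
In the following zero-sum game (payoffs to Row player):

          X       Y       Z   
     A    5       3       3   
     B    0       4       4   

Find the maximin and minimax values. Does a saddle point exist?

Maximin = 3, Minimax = 4, Saddle: False

Work:
Row minimums: [3, 0] → maximin = 3
Column maximums: [5, 4, 4] → minimax = 4
No saddle point (maximin ≠ minimax). Mixed strategy needed.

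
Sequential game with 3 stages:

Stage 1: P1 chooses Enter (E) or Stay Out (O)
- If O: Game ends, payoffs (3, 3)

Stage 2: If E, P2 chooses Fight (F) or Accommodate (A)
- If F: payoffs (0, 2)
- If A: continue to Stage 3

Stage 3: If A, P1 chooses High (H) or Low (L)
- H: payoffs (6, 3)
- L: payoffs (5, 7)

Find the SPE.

SPE: (E, A, H); Outcome (6, 3)

Work:
Stage 3: P1 chooses H (6 vs 5)
Stage 2: P2: F->2, A->3 (anticipating H). Choose A
Stage 1: P1: O->3, E->6 (anticipating A, H). Choose E
SPE path: E -> A -> H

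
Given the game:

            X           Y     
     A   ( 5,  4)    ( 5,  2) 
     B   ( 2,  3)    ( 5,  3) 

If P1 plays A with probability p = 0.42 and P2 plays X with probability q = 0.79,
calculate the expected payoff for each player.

E[P1] = 3.6254, E[P2] = 3.2436

Work:
E[P1] = p·q·π₁(A,X) + p·(1-q)·π₁(A,Y) + (1-p)·q·π₁(B,X) + (1-p)·(1-q)·π₁(B,Y)
= 0.42·0.79·5 + 0.42·0.21·5 + 0.58·0.79·2 + 0.58·0.21·5
= 3.6254

E[P2] = 3.2436 (similar calculation)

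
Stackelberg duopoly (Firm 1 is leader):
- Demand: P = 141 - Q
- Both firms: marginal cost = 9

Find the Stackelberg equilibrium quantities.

q₁* (leader) = 66.0, q₂* (follower) = 33.0

Work:
Follower's reaction: q₂ = (a - c - q₁)/2
Leader substitutes: π₁ = q₁·(a - q₁ - (a-c-q₁)/2 - c)
FOC: q₁* = (141 - 9)/2 = 66.00
Then: q₂* = (141 - 9 - 66.0)/2 = 33.00
Leader has first-mover advantage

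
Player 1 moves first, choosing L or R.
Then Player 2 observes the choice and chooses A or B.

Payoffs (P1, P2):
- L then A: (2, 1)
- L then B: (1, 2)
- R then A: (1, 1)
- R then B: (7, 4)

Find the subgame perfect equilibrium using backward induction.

P1 plays R, P2 plays B after L and B after R; Payoff (7, 4)

Work:
Backward induction:
After L: P2 chooses B → P1 gets 1
After R: P2 chooses B → P1 gets 7
P1 chooses R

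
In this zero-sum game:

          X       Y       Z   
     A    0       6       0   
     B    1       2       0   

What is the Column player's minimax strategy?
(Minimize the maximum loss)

Column should play Z, value = 0

Work:
Column player minimizes Row's maximum payoff:
Column X: max payoff to Row = 1
Column Y: max payoff to Row = 6
Column Z: max payoff to Row = 0
Minimum is 0, achieved by column Z.
Minimax strategy: Z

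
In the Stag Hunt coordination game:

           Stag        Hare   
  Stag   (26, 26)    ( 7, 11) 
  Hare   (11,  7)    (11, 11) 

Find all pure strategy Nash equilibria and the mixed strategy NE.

Pure NE: (Stag, Stag) and (Hare, Hare); Mixed NE: p = 0.2105, q = 0.2105

Work:
Check pure NE:
(Stag, Stag): (26, 26) - no unilateral deviation beneficial
(Hare, Hare): (11, 11) - no unilateral deviation beneficial
Mixed NE: P1 plays Stag with p = 0.2105, P2 plays Stag with q = 0.2105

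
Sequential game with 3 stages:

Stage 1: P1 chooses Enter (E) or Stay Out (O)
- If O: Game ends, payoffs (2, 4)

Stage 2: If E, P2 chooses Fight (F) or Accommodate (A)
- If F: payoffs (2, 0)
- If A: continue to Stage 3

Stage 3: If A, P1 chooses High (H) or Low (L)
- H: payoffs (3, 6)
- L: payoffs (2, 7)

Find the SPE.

SPE: (E, A, H); Outcome (3, 6)

Work:
Stage 3: P1 chooses H (3 vs 2)
Stage 2: P2: F->0, A->6 (anticipating H). Choose A
Stage 1: P1: O->2, E->3 (anticipating A, H). Choose E
SPE path: E -> A -> H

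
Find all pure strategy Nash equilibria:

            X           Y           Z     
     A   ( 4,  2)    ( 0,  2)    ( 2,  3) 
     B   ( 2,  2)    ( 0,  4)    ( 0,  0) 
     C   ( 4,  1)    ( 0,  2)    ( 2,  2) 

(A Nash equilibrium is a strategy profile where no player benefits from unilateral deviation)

Nash equilibrium: (A, Z), (B, Y), (C, Y), (C, Z)

Work:
Best responses:
  P1 vs X: payoffs [4, 2, 4] → best response A/C (payoff 4)
  P1 vs Y: payoffs [0, 0, 0] → best response A/B/C (payoff 0)
  P1 vs Z: payoffs [2, 0, 2] → best response A/C (payoff 2)
  P2 vs A: payoffs [2, 2, 3] → best response Z (payoff 3)
  P2 vs B: payoffs [2, 4, 0] → best response Y (payoff 4)
  P2 vs C: payoffs [1, 2, 2] → best response Y/Z (payoff 2)
Mutual best responses: (A,Z), (B,Y), (C,Y), (C,Z) → Nash equilibria.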